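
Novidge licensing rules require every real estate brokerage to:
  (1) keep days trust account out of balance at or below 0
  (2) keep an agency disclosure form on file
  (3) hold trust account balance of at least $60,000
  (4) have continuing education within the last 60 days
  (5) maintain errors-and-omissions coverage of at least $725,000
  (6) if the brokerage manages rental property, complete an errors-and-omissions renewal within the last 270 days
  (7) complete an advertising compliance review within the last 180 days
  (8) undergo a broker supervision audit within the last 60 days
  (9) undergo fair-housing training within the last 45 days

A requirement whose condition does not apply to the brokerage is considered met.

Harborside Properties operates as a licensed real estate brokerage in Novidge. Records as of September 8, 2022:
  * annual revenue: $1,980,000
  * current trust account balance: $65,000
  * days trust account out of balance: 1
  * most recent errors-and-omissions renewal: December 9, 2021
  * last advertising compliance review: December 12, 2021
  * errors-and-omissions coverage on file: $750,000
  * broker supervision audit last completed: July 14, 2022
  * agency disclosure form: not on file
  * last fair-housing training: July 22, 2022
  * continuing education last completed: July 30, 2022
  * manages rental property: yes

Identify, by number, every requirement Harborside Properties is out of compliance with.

1, 2, 6, 7, 9

1. days trust account out of balance 1 > 0 → not met
2. agency disclosure form absent → not met
3. trust account balance $65,000 ≥ $60,000 → met
4. continuing education 40 days ago vs limit 60 → met
5. errors-and-omissions coverage $750,000 ≥ $725,000 → met
6. condition 'manages rental property' holds; errors-and-omissions renewal 273 days ago vs limit 270 → not met
7. advertising compliance review 270 days ago vs limit 180 → not met
8. broker supervision audit 56 days ago vs limit 60 → met
9. fair-housing training 48 days ago vs limit 45 → not met
Not met: 1, 2, 6, 7, 9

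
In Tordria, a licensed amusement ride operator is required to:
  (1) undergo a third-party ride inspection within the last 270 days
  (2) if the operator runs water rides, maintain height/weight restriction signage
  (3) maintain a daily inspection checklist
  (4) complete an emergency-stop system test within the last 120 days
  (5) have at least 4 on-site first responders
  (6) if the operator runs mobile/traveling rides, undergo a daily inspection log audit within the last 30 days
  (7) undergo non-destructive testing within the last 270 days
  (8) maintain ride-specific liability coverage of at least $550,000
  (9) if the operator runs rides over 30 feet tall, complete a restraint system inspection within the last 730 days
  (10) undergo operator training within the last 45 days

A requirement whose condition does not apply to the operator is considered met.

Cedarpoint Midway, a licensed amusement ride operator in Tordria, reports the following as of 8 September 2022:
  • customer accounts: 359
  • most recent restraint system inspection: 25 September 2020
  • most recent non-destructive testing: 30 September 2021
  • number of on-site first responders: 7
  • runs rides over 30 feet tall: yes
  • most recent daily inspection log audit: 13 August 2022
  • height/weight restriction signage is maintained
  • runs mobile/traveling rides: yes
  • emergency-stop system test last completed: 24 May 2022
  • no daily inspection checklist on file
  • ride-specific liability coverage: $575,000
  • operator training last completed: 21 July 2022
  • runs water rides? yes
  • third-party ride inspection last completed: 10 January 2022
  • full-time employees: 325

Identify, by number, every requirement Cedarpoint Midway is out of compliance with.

1. third-party ride inspection 241 days ago vs limit 270 → met
2. condition 'runs water rides' holds; height/weight restriction signage present → met
3. daily inspection checklist absent → not met
4. emergency-stop system test 107 days ago vs limit 120 → met
5. on-site first responders 7 ≥ 4 → met
6. condition 'runs mobile/traveling rides' holds; daily inspection log audit 26 days ago vs limit 30 → met
7. non-destructive testing 343 days ago vs limit 270 → not met
8. ride-specific liability coverage $575,000 ≥ $550,000 → met
9. condition 'runs rides over 30 feet tall' holds; restraint system inspection 713 days ago vs limit 730 → met
10. operator training 49 days ago vs limit 45 → not met
Not met: 3, 7, 10

3, 7, 10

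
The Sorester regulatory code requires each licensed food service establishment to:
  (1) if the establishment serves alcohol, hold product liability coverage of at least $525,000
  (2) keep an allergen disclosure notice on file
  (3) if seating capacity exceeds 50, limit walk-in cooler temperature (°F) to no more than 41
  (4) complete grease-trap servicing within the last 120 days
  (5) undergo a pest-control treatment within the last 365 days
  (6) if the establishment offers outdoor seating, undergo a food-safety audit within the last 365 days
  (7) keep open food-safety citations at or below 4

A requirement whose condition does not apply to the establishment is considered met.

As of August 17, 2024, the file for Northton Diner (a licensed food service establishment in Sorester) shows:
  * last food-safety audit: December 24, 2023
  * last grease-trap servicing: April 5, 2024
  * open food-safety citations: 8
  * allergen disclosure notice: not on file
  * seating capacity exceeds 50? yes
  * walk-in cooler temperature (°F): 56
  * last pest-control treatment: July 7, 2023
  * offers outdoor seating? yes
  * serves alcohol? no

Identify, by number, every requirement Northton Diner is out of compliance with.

2, 3, 4, 5, 7

1. condition 'serves alcohol' does not hold → requirement n/a → met
2. allergen disclosure notice absent → not met
3. condition 'seating capacity exceeds 50' holds; walk-in cooler temperature (°F) 56 > 41 → not met
4. grease-trap servicing 134 days ago vs limit 120 → not met
5. pest-control treatment 407 days ago vs limit 365 → not met
6. condition 'offers outdoor seating' holds; food-safety audit 237 days ago vs limit 365 → met
7. open food-safety citations 8 > 4 → not met
Not met: 2, 3, 4, 5, 7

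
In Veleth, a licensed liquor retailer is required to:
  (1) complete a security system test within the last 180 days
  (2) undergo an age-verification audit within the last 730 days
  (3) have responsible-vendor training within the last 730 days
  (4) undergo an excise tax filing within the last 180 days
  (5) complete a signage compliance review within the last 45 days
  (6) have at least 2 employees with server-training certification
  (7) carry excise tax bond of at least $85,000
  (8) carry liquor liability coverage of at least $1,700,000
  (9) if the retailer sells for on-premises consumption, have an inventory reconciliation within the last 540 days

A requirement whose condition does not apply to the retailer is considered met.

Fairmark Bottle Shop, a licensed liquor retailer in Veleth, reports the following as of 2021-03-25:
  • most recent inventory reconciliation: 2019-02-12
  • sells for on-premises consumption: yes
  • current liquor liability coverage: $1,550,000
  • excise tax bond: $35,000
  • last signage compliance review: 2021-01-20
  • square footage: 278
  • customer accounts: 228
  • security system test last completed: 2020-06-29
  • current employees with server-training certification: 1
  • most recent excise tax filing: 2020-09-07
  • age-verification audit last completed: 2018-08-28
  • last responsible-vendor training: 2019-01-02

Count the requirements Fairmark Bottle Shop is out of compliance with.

1. security system test 269 days ago vs limit 180 → not met
2. age-verification audit 940 days ago vs limit 730 → not met
3. responsible-vendor training 813 days ago vs limit 730 → not met
4. excise tax filing 199 days ago vs limit 180 → not met
5. signage compliance review 64 days ago vs limit 45 → not met
6. employees with server-training certification 1 < 2 → not met
7. excise tax bond $35,000 < $85,000 → not met
8. liquor liability coverage $1,550,000 < $1,700,000 → not met
9. condition 'sells for on-premises consumption' holds; inventory reconciliation 772 days ago vs limit 540 → not met
Not met: 9 of 9

9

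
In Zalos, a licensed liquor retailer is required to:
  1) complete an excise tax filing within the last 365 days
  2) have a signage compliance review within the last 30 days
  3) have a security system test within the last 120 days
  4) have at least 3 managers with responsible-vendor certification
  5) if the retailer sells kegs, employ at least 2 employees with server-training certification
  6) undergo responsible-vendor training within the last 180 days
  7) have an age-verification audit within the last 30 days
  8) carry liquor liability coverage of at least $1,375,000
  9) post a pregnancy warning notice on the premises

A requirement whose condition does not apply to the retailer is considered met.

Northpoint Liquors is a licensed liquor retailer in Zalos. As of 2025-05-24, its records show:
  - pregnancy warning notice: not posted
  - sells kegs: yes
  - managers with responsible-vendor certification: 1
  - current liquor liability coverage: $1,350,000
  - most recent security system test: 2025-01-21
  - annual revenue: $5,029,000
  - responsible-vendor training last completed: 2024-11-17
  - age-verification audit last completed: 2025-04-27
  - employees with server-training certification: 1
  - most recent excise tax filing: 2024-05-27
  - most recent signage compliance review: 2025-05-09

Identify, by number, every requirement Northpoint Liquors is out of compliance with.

1. excise tax filing 362 days ago vs limit 365 → met
2. signage compliance review 15 days ago vs limit 30 → met
3. security system test 123 days ago vs limit 120 → not met
4. managers with responsible-vendor certification 1 < 3 → not met
5. condition 'sells kegs' holds; employees with server-training certification 1 < 2 → not met
6. responsible-vendor training 188 days ago vs limit 180 → not met
7. age-verification audit 27 days ago vs limit 30 → met
8. liquor liability coverage $1,350,000 < $1,375,000 → not met
9. pregnancy warning notice absent → not met
Not met: 3, 4, 5, 6, 8, 9

3, 4, 5, 6, 8, 9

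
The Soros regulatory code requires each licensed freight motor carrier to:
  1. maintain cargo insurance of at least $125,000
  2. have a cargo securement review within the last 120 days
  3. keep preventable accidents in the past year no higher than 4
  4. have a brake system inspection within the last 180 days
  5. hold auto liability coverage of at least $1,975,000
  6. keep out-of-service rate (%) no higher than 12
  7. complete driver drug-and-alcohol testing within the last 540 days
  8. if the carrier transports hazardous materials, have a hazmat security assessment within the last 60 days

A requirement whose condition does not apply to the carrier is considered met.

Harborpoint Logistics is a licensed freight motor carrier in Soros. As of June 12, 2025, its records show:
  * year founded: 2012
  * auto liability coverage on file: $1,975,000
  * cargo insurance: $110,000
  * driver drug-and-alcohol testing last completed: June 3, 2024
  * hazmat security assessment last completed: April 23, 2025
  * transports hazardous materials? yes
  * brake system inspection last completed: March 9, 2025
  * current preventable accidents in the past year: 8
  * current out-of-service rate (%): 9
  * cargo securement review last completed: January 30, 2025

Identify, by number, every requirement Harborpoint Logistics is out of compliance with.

1, 2, 3

1. cargo insurance $110,000 < $125,000 → not met
2. cargo securement review 133 days ago vs limit 120 → not met
3. preventable accidents in the past year 8 > 4 → not met
4. brake system inspection 95 days ago vs limit 180 → met
5. auto liability coverage $1,975,000 ≥ $1,975,000 → met
6. out-of-service rate (%) 9 ≤ 12 → met
7. driver drug-and-alcohol testing 374 days ago vs limit 540 → met
8. condition 'transports hazardous materials' holds; hazmat security assessment 50 days ago vs limit 60 → met
Not met: 1, 2, 3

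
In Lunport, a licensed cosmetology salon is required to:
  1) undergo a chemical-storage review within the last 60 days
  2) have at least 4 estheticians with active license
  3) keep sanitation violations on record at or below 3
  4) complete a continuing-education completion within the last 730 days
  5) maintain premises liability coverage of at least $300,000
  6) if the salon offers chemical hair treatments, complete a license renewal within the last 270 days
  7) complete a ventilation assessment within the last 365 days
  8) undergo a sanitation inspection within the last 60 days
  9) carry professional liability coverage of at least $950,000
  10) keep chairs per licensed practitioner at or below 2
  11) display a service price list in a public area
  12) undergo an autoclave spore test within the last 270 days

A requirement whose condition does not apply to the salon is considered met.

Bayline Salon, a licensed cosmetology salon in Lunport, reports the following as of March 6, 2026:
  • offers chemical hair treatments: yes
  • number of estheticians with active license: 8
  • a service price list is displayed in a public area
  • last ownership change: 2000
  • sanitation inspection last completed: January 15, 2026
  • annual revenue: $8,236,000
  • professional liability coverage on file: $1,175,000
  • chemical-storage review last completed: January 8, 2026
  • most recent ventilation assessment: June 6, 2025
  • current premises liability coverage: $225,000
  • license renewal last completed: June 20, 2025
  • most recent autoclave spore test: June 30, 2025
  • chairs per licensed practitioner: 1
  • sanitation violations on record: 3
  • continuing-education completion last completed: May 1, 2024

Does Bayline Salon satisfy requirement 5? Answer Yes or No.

No

5. premises liability coverage $225,000 < $300,000 → not met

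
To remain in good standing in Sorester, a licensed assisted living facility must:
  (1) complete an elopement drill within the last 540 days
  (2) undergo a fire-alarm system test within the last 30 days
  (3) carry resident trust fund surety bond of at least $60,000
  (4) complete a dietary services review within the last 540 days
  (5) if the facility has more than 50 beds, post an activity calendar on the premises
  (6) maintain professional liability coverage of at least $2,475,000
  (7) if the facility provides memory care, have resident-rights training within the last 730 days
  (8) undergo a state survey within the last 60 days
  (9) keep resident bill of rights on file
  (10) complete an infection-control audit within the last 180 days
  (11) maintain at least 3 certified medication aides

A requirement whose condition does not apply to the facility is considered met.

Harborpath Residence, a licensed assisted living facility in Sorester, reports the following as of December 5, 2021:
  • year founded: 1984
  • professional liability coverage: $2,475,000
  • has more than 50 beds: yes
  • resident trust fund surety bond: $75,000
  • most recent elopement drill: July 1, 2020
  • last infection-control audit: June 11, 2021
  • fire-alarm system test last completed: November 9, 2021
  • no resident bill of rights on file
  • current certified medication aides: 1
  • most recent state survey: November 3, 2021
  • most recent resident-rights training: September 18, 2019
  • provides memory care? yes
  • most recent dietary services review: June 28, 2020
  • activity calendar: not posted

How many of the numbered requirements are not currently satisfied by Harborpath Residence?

4

1. elopement drill 522 days ago vs limit 540 → met
2. fire-alarm system test 26 days ago vs limit 30 → met
3. resident trust fund surety bond $75,000 ≥ $60,000 → met
4. dietary services review 525 days ago vs limit 540 → met
5. condition 'has more than 50 beds' holds; activity calendar absent → not met
6. professional liability coverage $2,475,000 ≥ $2,475,000 → met
7. condition 'provides memory care' holds; resident-rights training 809 days ago vs limit 730 → not met
8. state survey 32 days ago vs limit 60 → met
9. resident bill of rights absent → not met
10. infection-control audit 177 days ago vs limit 180 → met
11. certified medication aides 1 < 3 → not met
Not met: 4 of 11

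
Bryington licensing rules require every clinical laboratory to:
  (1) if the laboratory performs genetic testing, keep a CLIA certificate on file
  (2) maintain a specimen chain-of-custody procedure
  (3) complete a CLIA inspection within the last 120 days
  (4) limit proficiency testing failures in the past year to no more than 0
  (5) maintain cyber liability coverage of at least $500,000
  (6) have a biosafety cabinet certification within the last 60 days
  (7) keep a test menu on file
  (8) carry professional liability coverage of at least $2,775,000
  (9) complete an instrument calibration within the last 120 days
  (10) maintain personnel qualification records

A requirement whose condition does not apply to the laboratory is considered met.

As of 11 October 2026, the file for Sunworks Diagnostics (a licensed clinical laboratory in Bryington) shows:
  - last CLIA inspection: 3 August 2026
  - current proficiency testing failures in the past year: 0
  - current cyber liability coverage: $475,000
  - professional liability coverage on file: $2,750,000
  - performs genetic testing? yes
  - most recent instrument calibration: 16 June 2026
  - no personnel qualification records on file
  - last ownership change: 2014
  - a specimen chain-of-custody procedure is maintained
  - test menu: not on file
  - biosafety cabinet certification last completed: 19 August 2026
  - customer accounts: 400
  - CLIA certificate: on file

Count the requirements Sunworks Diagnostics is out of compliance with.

1. condition 'performs genetic testing' holds; CLIA certificate present → met
2. specimen chain-of-custody procedure present → met
3. CLIA inspection 69 days ago vs limit 120 → met
4. proficiency testing failures in the past year 0 ≤ 0 → met
5. cyber liability coverage $475,000 < $500,000 → not met
6. biosafety cabinet certification 53 days ago vs limit 60 → met
7. test menu absent → not met
8. professional liability coverage $2,750,000 < $2,775,000 → not met
9. instrument calibration 117 days ago vs limit 120 → met
10. personnel qualification records absent → not met
Not met: 4 of 10

4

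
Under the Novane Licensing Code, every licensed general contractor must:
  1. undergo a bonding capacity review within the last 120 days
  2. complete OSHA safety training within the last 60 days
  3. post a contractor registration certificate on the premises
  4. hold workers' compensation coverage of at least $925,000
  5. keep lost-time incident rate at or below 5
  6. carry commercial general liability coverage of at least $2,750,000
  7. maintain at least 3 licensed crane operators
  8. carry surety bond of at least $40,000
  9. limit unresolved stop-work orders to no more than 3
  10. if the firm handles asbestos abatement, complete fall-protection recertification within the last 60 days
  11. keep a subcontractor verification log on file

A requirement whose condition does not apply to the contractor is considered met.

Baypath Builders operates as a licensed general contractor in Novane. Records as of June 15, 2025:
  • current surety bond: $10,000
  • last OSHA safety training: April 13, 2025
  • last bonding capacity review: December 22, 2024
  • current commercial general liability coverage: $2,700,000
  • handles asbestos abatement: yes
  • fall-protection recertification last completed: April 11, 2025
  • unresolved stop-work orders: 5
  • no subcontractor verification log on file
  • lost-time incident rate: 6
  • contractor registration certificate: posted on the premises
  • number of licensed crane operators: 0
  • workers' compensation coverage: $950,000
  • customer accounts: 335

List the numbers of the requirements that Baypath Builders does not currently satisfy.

1. bonding capacity review 175 days ago vs limit 120 → not met
2. OSHA safety training 63 days ago vs limit 60 → not met
3. contractor registration certificate present → met
4. workers' compensation coverage $950,000 ≥ $925,000 → met
5. lost-time incident rate 6 > 5 → not met
6. commercial general liability coverage $2,700,000 < $2,750,000 → not met
7. licensed crane operators 0 < 3 → not met
8. surety bond $10,000 < $40,000 → not met
9. unresolved stop-work orders 5 > 3 → not met
10. condition 'handles asbestos abatement' holds; fall-protection recertification 65 days ago vs limit 60 → not met
11. subcontractor verification log absent → not met
Not met: 1, 2, 5, 6, 7, 8, 9, 10, 11

1, 2, 5, 6, 7, 8, 9, 10, 11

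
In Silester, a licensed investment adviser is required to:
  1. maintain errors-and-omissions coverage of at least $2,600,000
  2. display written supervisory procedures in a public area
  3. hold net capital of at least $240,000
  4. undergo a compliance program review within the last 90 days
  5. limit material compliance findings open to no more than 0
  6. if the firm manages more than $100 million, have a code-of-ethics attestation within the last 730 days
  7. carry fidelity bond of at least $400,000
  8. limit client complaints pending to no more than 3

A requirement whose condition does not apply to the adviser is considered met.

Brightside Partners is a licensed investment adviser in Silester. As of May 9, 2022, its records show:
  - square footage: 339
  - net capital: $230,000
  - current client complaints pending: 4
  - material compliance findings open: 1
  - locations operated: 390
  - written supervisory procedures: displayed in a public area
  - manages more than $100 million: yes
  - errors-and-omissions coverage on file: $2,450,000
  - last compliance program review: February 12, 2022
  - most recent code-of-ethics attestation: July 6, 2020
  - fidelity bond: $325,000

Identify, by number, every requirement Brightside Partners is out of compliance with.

1. errors-and-omissions coverage $2,450,000 < $2,600,000 → not met
2. written supervisory procedures present → met
3. net capital $230,000 < $240,000 → not met
4. compliance program review 86 days ago vs limit 90 → met
5. material compliance findings open 1 > 0 → not met
6. condition 'manages more than $100 million' holds; code-of-ethics attestation 672 days ago vs limit 730 → met
7. fidelity bond $325,000 < $400,000 → not met
8. client complaints pending 4 > 3 → not met
Not met: 1, 3, 5, 7, 8

1, 3, 5, 7, 8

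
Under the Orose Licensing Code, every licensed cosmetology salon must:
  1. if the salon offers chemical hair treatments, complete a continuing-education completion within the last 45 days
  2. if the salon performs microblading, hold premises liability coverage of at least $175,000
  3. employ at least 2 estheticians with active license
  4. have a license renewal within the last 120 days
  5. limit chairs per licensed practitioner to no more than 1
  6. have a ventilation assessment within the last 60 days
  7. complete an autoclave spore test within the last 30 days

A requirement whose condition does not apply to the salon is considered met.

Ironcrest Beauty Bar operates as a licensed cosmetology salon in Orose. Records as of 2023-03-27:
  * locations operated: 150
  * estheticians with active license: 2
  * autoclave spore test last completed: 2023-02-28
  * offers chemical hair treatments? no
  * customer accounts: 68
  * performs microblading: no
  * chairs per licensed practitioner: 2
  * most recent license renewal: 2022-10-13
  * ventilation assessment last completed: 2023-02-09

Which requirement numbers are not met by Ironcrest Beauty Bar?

1. condition 'offers chemical hair treatments' does not hold → requirement n/a → met
2. condition 'performs microblading' does not hold → requirement n/a → met
3. estheticians with active license 2 ≥ 2 → met
4. license renewal 165 days ago vs limit 120 → not met
5. chairs per licensed practitioner 2 > 1 → not met
6. ventilation assessment 46 days ago vs limit 60 → met
7. autoclave spore test 27 days ago vs limit 30 → met
Not met: 4, 5

4, 5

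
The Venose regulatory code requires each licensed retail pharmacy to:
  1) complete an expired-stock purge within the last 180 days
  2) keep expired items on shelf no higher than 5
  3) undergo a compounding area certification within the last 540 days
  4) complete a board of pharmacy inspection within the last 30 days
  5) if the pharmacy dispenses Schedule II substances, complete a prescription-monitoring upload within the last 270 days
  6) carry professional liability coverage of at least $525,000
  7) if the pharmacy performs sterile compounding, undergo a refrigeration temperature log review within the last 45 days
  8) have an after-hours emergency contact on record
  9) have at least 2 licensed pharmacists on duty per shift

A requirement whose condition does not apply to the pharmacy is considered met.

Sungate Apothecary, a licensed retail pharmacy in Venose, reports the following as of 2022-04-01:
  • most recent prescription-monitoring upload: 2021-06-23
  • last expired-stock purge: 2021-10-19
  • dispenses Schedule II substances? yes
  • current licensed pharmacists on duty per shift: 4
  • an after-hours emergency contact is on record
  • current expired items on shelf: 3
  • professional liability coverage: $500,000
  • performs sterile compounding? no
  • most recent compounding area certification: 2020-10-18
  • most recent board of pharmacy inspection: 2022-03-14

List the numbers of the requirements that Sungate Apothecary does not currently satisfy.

1. expired-stock purge 164 days ago vs limit 180 → met
2. expired items on shelf 3 ≤ 5 → met
3. compounding area certification 530 days ago vs limit 540 → met
4. board of pharmacy inspection 18 days ago vs limit 30 → met
5. condition 'dispenses Schedule II substances' holds; prescription-monitoring upload 282 days ago vs limit 270 → not met
6. professional liability coverage $500,000 < $525,000 → not met
7. condition 'performs sterile compounding' does not hold → requirement n/a → met
8. after-hours emergency contact present → met
9. licensed pharmacists on duty per shift 4 ≥ 2 → met
Not met: 5, 6

5, 6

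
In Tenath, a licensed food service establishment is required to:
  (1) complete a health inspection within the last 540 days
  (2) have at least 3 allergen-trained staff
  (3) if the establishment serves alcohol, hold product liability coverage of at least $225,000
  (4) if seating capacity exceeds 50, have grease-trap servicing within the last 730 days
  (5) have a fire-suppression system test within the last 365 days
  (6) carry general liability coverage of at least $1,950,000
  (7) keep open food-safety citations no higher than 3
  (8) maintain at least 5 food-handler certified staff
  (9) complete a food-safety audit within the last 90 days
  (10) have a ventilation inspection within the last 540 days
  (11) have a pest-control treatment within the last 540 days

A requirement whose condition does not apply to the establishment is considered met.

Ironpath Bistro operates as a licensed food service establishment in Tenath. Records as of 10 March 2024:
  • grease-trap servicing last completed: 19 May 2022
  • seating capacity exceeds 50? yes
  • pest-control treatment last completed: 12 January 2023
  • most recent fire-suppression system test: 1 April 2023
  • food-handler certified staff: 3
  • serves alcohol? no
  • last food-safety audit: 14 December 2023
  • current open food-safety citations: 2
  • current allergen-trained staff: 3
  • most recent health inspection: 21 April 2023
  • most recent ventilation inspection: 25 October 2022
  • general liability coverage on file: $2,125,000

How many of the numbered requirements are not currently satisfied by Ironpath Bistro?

1

1. health inspection 324 days ago vs limit 540 → met
2. allergen-trained staff 3 ≥ 3 → met
3. condition 'serves alcohol' does not hold → requirement n/a → met
4. condition 'seating capacity exceeds 50' holds; grease-trap servicing 661 days ago vs limit 730 → met
5. fire-suppression system test 344 days ago vs limit 365 → met
6. general liability coverage $2,125,000 ≥ $1,950,000 → met
7. open food-safety citations 2 ≤ 3 → met
8. food-handler certified staff 3 < 5 → not met
9. food-safety audit 87 days ago vs limit 90 → met
10. ventilation inspection 502 days ago vs limit 540 → met
11. pest-control treatment 423 days ago vs limit 540 → met
Not met: 1 of 11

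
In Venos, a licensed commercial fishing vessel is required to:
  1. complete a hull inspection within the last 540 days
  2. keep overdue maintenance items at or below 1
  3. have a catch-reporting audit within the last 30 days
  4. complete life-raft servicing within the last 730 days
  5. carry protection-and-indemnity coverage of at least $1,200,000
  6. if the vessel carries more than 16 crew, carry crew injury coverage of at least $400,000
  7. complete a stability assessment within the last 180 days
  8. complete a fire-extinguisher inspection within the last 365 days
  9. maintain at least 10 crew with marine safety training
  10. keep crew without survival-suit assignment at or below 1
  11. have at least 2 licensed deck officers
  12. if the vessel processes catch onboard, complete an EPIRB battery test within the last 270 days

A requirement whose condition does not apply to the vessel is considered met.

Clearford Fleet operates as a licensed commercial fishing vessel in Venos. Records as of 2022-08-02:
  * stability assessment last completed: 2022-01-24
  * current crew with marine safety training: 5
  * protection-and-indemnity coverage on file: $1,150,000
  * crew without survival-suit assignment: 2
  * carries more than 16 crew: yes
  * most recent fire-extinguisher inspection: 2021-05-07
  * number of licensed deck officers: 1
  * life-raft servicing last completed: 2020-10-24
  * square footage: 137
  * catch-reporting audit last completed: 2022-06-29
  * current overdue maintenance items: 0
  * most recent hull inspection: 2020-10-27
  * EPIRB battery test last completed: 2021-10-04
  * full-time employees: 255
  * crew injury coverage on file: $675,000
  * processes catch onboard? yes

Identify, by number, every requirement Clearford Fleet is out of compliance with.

1, 3, 5, 7, 8, 9, 10, 11, 12

1. hull inspection 644 days ago vs limit 540 → not met
2. overdue maintenance items 0 ≤ 1 → met
3. catch-reporting audit 34 days ago vs limit 30 → not met
4. life-raft servicing 647 days ago vs limit 730 → met
5. protection-and-indemnity coverage $1,150,000 < $1,200,000 → not met
6. condition 'carries more than 16 crew' holds; crew injury coverage $675,000 ≥ $400,000 → met
7. stability assessment 190 days ago vs limit 180 → not met
8. fire-extinguisher inspection 452 days ago vs limit 365 → not met
9. crew with marine safety training 5 < 10 → not met
10. crew without survival-suit assignment 2 > 1 → not met
11. licensed deck officers 1 < 2 → not met
12. condition 'processes catch onboard' holds; EPIRB battery test 302 days ago vs limit 270 → not met
Not met: 1, 3, 5, 7, 8, 9, 10, 11, 12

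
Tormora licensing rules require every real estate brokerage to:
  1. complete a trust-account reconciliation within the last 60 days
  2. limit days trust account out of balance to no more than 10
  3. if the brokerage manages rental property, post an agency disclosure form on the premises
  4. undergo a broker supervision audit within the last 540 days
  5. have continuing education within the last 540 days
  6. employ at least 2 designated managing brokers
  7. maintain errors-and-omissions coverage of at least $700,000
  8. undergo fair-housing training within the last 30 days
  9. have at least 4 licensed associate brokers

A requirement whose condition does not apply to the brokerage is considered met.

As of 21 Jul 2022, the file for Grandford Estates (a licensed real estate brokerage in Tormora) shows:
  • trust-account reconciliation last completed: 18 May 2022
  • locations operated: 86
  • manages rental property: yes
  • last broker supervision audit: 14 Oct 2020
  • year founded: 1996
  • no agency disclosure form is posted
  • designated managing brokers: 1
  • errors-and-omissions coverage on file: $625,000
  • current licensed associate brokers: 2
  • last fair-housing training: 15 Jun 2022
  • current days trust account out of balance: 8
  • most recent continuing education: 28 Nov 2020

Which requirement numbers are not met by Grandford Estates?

1. trust-account reconciliation 64 days ago vs limit 60 → not met
2. days trust account out of balance 8 ≤ 10 → met
3. condition 'manages rental property' holds; agency disclosure form absent → not met
4. broker supervision audit 645 days ago vs limit 540 → not met
5. continuing education 600 days ago vs limit 540 → not met
6. designated managing brokers 1 < 2 → not met
7. errors-and-omissions coverage $625,000 < $700,000 → not met
8. fair-housing training 36 days ago vs limit 30 → not met
9. licensed associate brokers 2 < 4 → not met
Not met: 1, 3, 4, 5, 6, 7, 8, 9

1, 3, 4, 5, 6, 7, 8, 9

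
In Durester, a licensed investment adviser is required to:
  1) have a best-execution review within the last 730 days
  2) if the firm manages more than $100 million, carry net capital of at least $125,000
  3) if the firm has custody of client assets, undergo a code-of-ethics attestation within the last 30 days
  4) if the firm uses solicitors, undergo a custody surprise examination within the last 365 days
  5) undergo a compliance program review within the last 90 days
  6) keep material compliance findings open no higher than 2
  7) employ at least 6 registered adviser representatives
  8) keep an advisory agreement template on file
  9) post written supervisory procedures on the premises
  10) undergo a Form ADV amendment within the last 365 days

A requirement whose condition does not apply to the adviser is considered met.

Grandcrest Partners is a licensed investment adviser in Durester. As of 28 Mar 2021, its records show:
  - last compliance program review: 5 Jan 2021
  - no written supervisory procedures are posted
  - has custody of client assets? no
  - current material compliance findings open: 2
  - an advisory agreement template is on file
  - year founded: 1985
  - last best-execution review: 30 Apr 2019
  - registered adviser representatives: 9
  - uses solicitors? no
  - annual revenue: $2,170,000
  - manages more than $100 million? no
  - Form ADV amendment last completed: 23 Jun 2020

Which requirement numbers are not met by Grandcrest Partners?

9

1. best-execution review 698 days ago vs limit 730 → met
2. condition 'manages more than $100 million' does not hold → requirement n/a → met
3. condition 'has custody of client assets' does not hold → requirement n/a → met
4. condition 'uses solicitors' does not hold → requirement n/a → met
5. compliance program review 82 days ago vs limit 90 → met
6. material compliance findings open 2 ≤ 2 → met
7. registered adviser representatives 9 ≥ 6 → met
8. advisory agreement template present → met
9. written supervisory procedures absent → not met
10. Form ADV amendment 278 days ago vs limit 365 → met
Not met: 9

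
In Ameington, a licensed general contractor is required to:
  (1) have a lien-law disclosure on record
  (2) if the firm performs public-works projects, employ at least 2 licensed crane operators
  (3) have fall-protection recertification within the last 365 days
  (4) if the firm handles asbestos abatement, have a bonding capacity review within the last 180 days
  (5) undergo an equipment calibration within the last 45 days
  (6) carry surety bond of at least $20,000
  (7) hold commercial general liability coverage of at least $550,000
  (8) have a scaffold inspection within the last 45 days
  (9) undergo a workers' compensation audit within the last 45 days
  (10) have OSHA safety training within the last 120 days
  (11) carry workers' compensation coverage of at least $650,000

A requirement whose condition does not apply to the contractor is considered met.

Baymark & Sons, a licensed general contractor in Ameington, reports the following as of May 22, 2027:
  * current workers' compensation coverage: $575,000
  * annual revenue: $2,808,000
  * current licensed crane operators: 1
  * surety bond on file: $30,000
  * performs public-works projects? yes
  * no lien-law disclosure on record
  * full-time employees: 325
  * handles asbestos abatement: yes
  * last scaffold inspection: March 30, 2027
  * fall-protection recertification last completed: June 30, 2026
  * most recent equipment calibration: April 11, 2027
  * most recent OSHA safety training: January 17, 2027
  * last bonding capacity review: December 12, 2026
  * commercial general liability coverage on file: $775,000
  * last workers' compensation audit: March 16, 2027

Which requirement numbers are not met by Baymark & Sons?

1. lien-law disclosure absent → not met
2. condition 'performs public-works projects' holds; licensed crane operators 1 < 2 → not met
3. fall-protection recertification 326 days ago vs limit 365 → met
4. condition 'handles asbestos abatement' holds; bonding capacity review 161 days ago vs limit 180 → met
5. equipment calibration 41 days ago vs limit 45 → met
6. surety bond $30,000 ≥ $20,000 → met
7. commercial general liability coverage $775,000 ≥ $550,000 → met
8. scaffold inspection 53 days ago vs limit 45 → not met
9. workers' compensation audit 67 days ago vs limit 45 → not met
10. OSHA safety training 125 days ago vs limit 120 → not met
11. workers' compensation coverage $575,000 < $650,000 → not met
Not met: 1, 2, 8, 9, 10, 11

1, 2, 8, 9, 10, 11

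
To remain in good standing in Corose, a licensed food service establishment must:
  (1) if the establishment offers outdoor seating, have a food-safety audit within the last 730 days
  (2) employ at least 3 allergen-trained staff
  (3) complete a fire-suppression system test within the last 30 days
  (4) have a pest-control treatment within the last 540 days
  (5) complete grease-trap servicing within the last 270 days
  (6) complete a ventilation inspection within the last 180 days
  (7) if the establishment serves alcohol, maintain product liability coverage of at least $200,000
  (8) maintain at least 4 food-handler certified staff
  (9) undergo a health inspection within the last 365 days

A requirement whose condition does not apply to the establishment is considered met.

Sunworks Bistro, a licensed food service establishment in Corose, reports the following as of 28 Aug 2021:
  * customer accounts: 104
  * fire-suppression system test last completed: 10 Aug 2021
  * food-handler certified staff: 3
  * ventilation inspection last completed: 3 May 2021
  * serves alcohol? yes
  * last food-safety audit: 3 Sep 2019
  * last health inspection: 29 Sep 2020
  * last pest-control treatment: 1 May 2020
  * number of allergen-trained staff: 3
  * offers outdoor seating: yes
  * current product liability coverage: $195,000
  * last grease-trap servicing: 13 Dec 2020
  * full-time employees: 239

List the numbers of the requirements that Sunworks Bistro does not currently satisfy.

1. condition 'offers outdoor seating' holds; food-safety audit 725 days ago vs limit 730 → met
2. allergen-trained staff 3 ≥ 3 → met
3. fire-suppression system test 18 days ago vs limit 30 → met
4. pest-control treatment 484 days ago vs limit 540 → met
5. grease-trap servicing 258 days ago vs limit 270 → met
6. ventilation inspection 117 days ago vs limit 180 → met
7. condition 'serves alcohol' holds; product liability coverage $195,000 < $200,000 → not met
8. food-handler certified staff 3 < 4 → not met
9. health inspection 333 days ago vs limit 365 → met
Not met: 7, 8

7, 8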